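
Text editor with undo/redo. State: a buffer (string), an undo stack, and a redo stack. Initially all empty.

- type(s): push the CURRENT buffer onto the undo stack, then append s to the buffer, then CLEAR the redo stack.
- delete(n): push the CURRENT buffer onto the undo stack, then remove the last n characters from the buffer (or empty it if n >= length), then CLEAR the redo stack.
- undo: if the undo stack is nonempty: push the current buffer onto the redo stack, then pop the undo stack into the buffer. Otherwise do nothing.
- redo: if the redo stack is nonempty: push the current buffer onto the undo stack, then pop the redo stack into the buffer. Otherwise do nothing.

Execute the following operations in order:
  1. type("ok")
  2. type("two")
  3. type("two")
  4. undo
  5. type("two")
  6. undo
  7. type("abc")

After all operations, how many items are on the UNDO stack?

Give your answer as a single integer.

Answer: 3

Derivation:
After op 1 (type): buf='ok' undo_depth=1 redo_depth=0
After op 2 (type): buf='oktwo' undo_depth=2 redo_depth=0
After op 3 (type): buf='oktwotwo' undo_depth=3 redo_depth=0
After op 4 (undo): buf='oktwo' undo_depth=2 redo_depth=1
After op 5 (type): buf='oktwotwo' undo_depth=3 redo_depth=0
After op 6 (undo): buf='oktwo' undo_depth=2 redo_depth=1
After op 7 (type): buf='oktwoabc' undo_depth=3 redo_depth=0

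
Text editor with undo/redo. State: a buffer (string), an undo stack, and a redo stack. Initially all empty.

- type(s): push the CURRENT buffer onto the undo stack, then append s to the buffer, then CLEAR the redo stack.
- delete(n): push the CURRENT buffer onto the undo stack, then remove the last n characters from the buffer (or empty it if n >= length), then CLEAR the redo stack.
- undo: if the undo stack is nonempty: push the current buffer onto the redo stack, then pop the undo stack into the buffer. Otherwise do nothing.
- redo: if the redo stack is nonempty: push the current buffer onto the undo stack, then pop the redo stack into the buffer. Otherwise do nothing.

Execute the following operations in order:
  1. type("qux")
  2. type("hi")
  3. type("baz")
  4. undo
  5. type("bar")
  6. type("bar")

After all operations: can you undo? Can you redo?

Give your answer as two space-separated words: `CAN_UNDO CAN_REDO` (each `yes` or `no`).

Answer: yes no

Derivation:
After op 1 (type): buf='qux' undo_depth=1 redo_depth=0
After op 2 (type): buf='quxhi' undo_depth=2 redo_depth=0
After op 3 (type): buf='quxhibaz' undo_depth=3 redo_depth=0
After op 4 (undo): buf='quxhi' undo_depth=2 redo_depth=1
After op 5 (type): buf='quxhibar' undo_depth=3 redo_depth=0
After op 6 (type): buf='quxhibarbar' undo_depth=4 redo_depth=0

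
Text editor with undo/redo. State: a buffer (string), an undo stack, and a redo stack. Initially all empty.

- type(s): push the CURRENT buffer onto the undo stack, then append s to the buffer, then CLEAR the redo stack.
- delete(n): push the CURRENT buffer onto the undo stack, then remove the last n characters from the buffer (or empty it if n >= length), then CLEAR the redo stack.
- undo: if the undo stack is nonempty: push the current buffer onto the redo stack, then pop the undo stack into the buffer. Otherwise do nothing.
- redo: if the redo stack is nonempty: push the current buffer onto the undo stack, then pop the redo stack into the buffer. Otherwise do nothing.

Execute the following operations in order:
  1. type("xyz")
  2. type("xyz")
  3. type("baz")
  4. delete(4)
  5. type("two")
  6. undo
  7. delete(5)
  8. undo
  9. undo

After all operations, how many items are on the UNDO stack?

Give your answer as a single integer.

Answer: 3

Derivation:
After op 1 (type): buf='xyz' undo_depth=1 redo_depth=0
After op 2 (type): buf='xyzxyz' undo_depth=2 redo_depth=0
After op 3 (type): buf='xyzxyzbaz' undo_depth=3 redo_depth=0
After op 4 (delete): buf='xyzxy' undo_depth=4 redo_depth=0
After op 5 (type): buf='xyzxytwo' undo_depth=5 redo_depth=0
After op 6 (undo): buf='xyzxy' undo_depth=4 redo_depth=1
After op 7 (delete): buf='(empty)' undo_depth=5 redo_depth=0
After op 8 (undo): buf='xyzxy' undo_depth=4 redo_depth=1
After op 9 (undo): buf='xyzxyzbaz' undo_depth=3 redo_depth=2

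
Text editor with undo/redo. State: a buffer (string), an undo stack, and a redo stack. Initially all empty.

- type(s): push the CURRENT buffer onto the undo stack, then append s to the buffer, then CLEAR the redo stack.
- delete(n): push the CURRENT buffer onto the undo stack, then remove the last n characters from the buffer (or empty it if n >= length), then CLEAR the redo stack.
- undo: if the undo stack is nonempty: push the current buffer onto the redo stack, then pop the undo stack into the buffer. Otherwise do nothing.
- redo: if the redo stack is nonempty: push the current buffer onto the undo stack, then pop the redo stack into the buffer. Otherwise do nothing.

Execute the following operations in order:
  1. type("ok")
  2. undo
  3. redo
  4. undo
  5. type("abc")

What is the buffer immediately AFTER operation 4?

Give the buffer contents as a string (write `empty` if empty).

After op 1 (type): buf='ok' undo_depth=1 redo_depth=0
After op 2 (undo): buf='(empty)' undo_depth=0 redo_depth=1
After op 3 (redo): buf='ok' undo_depth=1 redo_depth=0
After op 4 (undo): buf='(empty)' undo_depth=0 redo_depth=1

Answer: empty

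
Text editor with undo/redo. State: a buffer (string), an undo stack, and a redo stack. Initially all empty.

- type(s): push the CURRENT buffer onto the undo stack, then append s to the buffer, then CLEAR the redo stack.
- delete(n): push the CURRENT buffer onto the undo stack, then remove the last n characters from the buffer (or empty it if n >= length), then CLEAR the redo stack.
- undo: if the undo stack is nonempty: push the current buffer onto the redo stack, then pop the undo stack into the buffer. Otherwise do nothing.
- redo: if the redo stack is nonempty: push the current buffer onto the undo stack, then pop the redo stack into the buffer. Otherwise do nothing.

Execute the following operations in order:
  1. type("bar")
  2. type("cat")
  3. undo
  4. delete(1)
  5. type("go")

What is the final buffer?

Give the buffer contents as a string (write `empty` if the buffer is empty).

Answer: bago

Derivation:
After op 1 (type): buf='bar' undo_depth=1 redo_depth=0
After op 2 (type): buf='barcat' undo_depth=2 redo_depth=0
After op 3 (undo): buf='bar' undo_depth=1 redo_depth=1
After op 4 (delete): buf='ba' undo_depth=2 redo_depth=0
After op 5 (type): buf='bago' undo_depth=3 redo_depth=0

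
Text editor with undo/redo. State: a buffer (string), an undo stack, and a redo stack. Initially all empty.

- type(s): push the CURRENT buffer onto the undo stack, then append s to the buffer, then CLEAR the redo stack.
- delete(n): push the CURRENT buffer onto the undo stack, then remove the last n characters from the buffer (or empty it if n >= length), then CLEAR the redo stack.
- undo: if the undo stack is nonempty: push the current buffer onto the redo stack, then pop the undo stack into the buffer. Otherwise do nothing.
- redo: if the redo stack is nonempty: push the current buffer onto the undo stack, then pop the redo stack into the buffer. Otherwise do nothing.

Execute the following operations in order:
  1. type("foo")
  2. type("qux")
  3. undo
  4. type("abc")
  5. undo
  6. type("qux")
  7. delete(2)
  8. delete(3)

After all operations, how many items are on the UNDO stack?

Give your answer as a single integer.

After op 1 (type): buf='foo' undo_depth=1 redo_depth=0
After op 2 (type): buf='fooqux' undo_depth=2 redo_depth=0
After op 3 (undo): buf='foo' undo_depth=1 redo_depth=1
After op 4 (type): buf='fooabc' undo_depth=2 redo_depth=0
After op 5 (undo): buf='foo' undo_depth=1 redo_depth=1
After op 6 (type): buf='fooqux' undo_depth=2 redo_depth=0
After op 7 (delete): buf='fooq' undo_depth=3 redo_depth=0
After op 8 (delete): buf='f' undo_depth=4 redo_depth=0

Answer: 4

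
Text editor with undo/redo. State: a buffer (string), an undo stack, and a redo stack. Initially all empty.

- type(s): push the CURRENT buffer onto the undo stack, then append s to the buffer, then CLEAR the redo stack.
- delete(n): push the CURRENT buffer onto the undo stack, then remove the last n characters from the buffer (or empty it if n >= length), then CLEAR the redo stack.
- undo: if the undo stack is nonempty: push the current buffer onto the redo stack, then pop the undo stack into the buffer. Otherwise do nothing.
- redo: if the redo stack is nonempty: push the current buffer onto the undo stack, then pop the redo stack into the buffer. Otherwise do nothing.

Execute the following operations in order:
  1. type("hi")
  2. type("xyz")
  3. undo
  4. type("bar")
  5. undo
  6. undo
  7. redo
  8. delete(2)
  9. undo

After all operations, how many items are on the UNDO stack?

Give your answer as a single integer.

After op 1 (type): buf='hi' undo_depth=1 redo_depth=0
After op 2 (type): buf='hixyz' undo_depth=2 redo_depth=0
After op 3 (undo): buf='hi' undo_depth=1 redo_depth=1
After op 4 (type): buf='hibar' undo_depth=2 redo_depth=0
After op 5 (undo): buf='hi' undo_depth=1 redo_depth=1
After op 6 (undo): buf='(empty)' undo_depth=0 redo_depth=2
After op 7 (redo): buf='hi' undo_depth=1 redo_depth=1
After op 8 (delete): buf='(empty)' undo_depth=2 redo_depth=0
After op 9 (undo): buf='hi' undo_depth=1 redo_depth=1

Answer: 1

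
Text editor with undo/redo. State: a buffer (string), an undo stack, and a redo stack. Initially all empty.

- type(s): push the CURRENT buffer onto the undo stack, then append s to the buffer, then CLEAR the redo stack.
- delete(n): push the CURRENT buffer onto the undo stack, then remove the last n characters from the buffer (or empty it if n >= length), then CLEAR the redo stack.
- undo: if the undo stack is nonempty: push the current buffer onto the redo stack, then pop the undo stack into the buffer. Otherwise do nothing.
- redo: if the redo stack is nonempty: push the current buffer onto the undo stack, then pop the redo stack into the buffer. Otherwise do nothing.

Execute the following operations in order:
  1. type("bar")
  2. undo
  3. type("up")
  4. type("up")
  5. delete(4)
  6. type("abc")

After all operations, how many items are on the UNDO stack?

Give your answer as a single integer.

Answer: 4

Derivation:
After op 1 (type): buf='bar' undo_depth=1 redo_depth=0
After op 2 (undo): buf='(empty)' undo_depth=0 redo_depth=1
After op 3 (type): buf='up' undo_depth=1 redo_depth=0
After op 4 (type): buf='upup' undo_depth=2 redo_depth=0
After op 5 (delete): buf='(empty)' undo_depth=3 redo_depth=0
After op 6 (type): buf='abc' undo_depth=4 redo_depth=0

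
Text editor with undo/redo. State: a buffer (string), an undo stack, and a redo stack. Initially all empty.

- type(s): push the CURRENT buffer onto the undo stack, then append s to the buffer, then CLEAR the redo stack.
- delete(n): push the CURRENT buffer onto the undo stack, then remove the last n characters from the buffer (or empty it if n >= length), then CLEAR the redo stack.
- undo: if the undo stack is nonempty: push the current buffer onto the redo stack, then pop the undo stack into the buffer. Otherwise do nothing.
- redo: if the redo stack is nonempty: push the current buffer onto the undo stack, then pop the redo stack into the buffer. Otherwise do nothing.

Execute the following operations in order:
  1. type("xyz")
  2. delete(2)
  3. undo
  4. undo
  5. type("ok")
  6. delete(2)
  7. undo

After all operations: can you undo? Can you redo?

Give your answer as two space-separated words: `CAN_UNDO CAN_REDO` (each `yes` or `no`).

After op 1 (type): buf='xyz' undo_depth=1 redo_depth=0
After op 2 (delete): buf='x' undo_depth=2 redo_depth=0
After op 3 (undo): buf='xyz' undo_depth=1 redo_depth=1
After op 4 (undo): buf='(empty)' undo_depth=0 redo_depth=2
After op 5 (type): buf='ok' undo_depth=1 redo_depth=0
After op 6 (delete): buf='(empty)' undo_depth=2 redo_depth=0
After op 7 (undo): buf='ok' undo_depth=1 redo_depth=1

Answer: yes yes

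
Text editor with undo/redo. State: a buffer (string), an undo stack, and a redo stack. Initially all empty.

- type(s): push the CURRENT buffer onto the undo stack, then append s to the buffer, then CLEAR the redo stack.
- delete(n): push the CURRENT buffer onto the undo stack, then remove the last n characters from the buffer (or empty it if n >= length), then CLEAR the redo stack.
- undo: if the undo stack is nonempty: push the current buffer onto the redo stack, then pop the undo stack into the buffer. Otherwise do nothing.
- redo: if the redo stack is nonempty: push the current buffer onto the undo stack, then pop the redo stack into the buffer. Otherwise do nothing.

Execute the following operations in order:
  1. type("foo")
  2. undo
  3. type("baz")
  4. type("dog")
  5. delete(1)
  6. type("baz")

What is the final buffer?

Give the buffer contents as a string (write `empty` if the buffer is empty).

Answer: bazdobaz

Derivation:
After op 1 (type): buf='foo' undo_depth=1 redo_depth=0
After op 2 (undo): buf='(empty)' undo_depth=0 redo_depth=1
After op 3 (type): buf='baz' undo_depth=1 redo_depth=0
After op 4 (type): buf='bazdog' undo_depth=2 redo_depth=0
After op 5 (delete): buf='bazdo' undo_depth=3 redo_depth=0
After op 6 (type): buf='bazdobaz' undo_depth=4 redo_depth=0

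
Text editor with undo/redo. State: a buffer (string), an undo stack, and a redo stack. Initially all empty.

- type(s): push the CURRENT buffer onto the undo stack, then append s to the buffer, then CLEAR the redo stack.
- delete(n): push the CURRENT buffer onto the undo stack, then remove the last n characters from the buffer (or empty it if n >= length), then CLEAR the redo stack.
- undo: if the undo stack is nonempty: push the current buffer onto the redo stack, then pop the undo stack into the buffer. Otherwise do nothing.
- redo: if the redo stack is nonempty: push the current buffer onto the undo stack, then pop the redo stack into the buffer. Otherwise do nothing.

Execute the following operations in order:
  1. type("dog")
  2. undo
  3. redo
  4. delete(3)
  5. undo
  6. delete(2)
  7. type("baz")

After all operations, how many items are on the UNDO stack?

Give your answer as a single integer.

Answer: 3

Derivation:
After op 1 (type): buf='dog' undo_depth=1 redo_depth=0
After op 2 (undo): buf='(empty)' undo_depth=0 redo_depth=1
After op 3 (redo): buf='dog' undo_depth=1 redo_depth=0
After op 4 (delete): buf='(empty)' undo_depth=2 redo_depth=0
After op 5 (undo): buf='dog' undo_depth=1 redo_depth=1
After op 6 (delete): buf='d' undo_depth=2 redo_depth=0
After op 7 (type): buf='dbaz' undo_depth=3 redo_depth=0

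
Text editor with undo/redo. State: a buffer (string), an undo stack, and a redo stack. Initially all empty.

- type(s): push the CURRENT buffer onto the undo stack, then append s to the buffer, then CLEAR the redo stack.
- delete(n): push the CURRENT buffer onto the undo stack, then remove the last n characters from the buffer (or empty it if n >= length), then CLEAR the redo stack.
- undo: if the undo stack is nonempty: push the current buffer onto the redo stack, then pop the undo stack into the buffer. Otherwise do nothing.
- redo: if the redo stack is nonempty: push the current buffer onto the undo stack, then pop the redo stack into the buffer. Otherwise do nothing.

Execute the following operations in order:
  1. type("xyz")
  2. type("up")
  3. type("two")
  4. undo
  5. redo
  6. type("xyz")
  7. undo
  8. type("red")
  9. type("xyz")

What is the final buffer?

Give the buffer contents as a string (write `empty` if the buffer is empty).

After op 1 (type): buf='xyz' undo_depth=1 redo_depth=0
After op 2 (type): buf='xyzup' undo_depth=2 redo_depth=0
After op 3 (type): buf='xyzuptwo' undo_depth=3 redo_depth=0
After op 4 (undo): buf='xyzup' undo_depth=2 redo_depth=1
After op 5 (redo): buf='xyzuptwo' undo_depth=3 redo_depth=0
After op 6 (type): buf='xyzuptwoxyz' undo_depth=4 redo_depth=0
After op 7 (undo): buf='xyzuptwo' undo_depth=3 redo_depth=1
After op 8 (type): buf='xyzuptwored' undo_depth=4 redo_depth=0
After op 9 (type): buf='xyzuptworedxyz' undo_depth=5 redo_depth=0

Answer: xyzuptworedxyz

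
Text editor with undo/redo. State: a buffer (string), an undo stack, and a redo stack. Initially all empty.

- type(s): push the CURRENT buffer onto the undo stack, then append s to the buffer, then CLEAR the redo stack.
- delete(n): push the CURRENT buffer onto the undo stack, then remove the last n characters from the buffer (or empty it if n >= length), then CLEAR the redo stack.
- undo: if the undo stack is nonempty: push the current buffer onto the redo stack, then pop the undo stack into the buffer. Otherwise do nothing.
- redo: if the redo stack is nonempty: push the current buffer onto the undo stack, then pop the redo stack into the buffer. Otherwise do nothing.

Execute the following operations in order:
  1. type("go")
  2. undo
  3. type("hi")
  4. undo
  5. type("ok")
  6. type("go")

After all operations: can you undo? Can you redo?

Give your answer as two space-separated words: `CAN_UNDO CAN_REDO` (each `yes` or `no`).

After op 1 (type): buf='go' undo_depth=1 redo_depth=0
After op 2 (undo): buf='(empty)' undo_depth=0 redo_depth=1
After op 3 (type): buf='hi' undo_depth=1 redo_depth=0
After op 4 (undo): buf='(empty)' undo_depth=0 redo_depth=1
After op 5 (type): buf='ok' undo_depth=1 redo_depth=0
After op 6 (type): buf='okgo' undo_depth=2 redo_depth=0

Answer: yes no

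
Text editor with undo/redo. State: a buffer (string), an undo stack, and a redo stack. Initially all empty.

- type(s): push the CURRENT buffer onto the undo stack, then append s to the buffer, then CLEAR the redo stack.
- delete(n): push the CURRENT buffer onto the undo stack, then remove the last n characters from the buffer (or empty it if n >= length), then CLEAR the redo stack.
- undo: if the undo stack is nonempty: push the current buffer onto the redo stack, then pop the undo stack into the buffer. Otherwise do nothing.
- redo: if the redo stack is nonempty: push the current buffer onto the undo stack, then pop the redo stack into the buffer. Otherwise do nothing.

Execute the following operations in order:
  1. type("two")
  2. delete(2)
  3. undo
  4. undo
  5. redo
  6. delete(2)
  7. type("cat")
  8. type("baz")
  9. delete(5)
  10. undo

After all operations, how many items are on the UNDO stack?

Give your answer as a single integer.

Answer: 4

Derivation:
After op 1 (type): buf='two' undo_depth=1 redo_depth=0
After op 2 (delete): buf='t' undo_depth=2 redo_depth=0
After op 3 (undo): buf='two' undo_depth=1 redo_depth=1
After op 4 (undo): buf='(empty)' undo_depth=0 redo_depth=2
After op 5 (redo): buf='two' undo_depth=1 redo_depth=1
After op 6 (delete): buf='t' undo_depth=2 redo_depth=0
After op 7 (type): buf='tcat' undo_depth=3 redo_depth=0
After op 8 (type): buf='tcatbaz' undo_depth=4 redo_depth=0
After op 9 (delete): buf='tc' undo_depth=5 redo_depth=0
After op 10 (undo): buf='tcatbaz' undo_depth=4 redo_depth=1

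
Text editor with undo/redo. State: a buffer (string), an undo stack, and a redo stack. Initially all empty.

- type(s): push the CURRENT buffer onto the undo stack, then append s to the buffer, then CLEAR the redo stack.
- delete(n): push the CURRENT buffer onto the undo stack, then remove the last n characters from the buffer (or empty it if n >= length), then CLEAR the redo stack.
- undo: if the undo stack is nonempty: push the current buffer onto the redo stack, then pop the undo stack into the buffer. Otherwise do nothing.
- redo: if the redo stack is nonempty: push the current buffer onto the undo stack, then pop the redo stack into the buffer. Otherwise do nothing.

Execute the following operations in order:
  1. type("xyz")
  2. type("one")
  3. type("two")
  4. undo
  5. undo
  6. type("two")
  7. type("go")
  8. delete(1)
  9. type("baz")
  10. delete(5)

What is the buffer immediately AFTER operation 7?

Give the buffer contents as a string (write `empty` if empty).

Answer: xyztwogo

Derivation:
After op 1 (type): buf='xyz' undo_depth=1 redo_depth=0
After op 2 (type): buf='xyzone' undo_depth=2 redo_depth=0
After op 3 (type): buf='xyzonetwo' undo_depth=3 redo_depth=0
After op 4 (undo): buf='xyzone' undo_depth=2 redo_depth=1
After op 5 (undo): buf='xyz' undo_depth=1 redo_depth=2
After op 6 (type): buf='xyztwo' undo_depth=2 redo_depth=0
After op 7 (type): buf='xyztwogo' undo_depth=3 redo_depth=0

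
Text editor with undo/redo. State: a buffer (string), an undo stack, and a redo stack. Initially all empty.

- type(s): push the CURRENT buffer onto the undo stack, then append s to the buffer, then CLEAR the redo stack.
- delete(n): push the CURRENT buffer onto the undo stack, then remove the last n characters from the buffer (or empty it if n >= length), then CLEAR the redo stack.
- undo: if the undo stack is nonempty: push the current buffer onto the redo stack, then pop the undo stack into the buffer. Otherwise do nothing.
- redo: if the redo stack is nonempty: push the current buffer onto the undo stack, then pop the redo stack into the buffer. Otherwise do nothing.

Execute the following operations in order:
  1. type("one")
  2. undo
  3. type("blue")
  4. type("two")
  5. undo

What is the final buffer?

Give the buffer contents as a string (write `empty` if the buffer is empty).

Answer: blue

Derivation:
After op 1 (type): buf='one' undo_depth=1 redo_depth=0
After op 2 (undo): buf='(empty)' undo_depth=0 redo_depth=1
After op 3 (type): buf='blue' undo_depth=1 redo_depth=0
After op 4 (type): buf='bluetwo' undo_depth=2 redo_depth=0
After op 5 (undo): buf='blue' undo_depth=1 redo_depth=1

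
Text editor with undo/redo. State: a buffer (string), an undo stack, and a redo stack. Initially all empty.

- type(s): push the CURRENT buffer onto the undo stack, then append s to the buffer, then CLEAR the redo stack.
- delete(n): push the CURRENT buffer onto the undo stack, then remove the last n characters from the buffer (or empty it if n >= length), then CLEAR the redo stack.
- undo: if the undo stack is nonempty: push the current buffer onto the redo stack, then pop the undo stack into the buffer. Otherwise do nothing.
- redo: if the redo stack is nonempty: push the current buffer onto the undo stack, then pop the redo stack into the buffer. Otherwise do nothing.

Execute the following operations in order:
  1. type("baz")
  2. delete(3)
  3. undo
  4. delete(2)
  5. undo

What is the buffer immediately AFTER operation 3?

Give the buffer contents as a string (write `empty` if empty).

After op 1 (type): buf='baz' undo_depth=1 redo_depth=0
After op 2 (delete): buf='(empty)' undo_depth=2 redo_depth=0
After op 3 (undo): buf='baz' undo_depth=1 redo_depth=1

Answer: baz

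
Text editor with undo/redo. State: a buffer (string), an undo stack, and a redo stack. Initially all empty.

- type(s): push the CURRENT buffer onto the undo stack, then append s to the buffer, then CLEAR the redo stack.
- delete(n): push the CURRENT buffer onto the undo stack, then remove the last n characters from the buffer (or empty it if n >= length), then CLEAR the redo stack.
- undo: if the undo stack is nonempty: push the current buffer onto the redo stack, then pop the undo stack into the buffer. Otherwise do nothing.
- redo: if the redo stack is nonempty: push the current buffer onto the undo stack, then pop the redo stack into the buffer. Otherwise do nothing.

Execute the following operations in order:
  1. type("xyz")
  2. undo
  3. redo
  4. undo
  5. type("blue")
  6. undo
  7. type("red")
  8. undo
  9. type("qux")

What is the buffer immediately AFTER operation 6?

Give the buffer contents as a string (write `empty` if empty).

Answer: empty

Derivation:
After op 1 (type): buf='xyz' undo_depth=1 redo_depth=0
After op 2 (undo): buf='(empty)' undo_depth=0 redo_depth=1
After op 3 (redo): buf='xyz' undo_depth=1 redo_depth=0
After op 4 (undo): buf='(empty)' undo_depth=0 redo_depth=1
After op 5 (type): buf='blue' undo_depth=1 redo_depth=0
After op 6 (undo): buf='(empty)' undo_depth=0 redo_depth=1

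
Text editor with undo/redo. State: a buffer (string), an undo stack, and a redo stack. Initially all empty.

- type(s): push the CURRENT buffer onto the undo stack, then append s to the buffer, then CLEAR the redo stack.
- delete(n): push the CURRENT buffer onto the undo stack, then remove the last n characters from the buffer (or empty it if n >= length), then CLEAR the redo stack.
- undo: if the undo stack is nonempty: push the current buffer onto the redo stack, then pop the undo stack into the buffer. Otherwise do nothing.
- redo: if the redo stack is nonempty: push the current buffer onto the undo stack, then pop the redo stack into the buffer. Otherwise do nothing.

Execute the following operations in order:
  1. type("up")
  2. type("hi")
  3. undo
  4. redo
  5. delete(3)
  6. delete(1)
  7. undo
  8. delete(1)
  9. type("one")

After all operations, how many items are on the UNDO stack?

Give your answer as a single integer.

Answer: 5

Derivation:
After op 1 (type): buf='up' undo_depth=1 redo_depth=0
After op 2 (type): buf='uphi' undo_depth=2 redo_depth=0
After op 3 (undo): buf='up' undo_depth=1 redo_depth=1
After op 4 (redo): buf='uphi' undo_depth=2 redo_depth=0
After op 5 (delete): buf='u' undo_depth=3 redo_depth=0
After op 6 (delete): buf='(empty)' undo_depth=4 redo_depth=0
After op 7 (undo): buf='u' undo_depth=3 redo_depth=1
After op 8 (delete): buf='(empty)' undo_depth=4 redo_depth=0
After op 9 (type): buf='one' undo_depth=5 redo_depth=0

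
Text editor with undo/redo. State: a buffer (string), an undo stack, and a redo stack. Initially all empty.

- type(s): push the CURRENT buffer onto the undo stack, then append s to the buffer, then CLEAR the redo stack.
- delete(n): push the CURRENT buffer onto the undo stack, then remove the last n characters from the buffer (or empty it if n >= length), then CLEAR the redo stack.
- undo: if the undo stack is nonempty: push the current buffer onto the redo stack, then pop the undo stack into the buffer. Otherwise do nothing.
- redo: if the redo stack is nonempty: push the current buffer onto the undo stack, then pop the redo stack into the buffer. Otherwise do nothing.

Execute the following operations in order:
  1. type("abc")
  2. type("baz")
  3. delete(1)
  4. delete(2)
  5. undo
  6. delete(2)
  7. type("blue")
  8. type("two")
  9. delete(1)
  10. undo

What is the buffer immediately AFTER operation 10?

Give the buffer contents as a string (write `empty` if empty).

Answer: abcbluetwo

Derivation:
After op 1 (type): buf='abc' undo_depth=1 redo_depth=0
After op 2 (type): buf='abcbaz' undo_depth=2 redo_depth=0
After op 3 (delete): buf='abcba' undo_depth=3 redo_depth=0
After op 4 (delete): buf='abc' undo_depth=4 redo_depth=0
After op 5 (undo): buf='abcba' undo_depth=3 redo_depth=1
After op 6 (delete): buf='abc' undo_depth=4 redo_depth=0
After op 7 (type): buf='abcblue' undo_depth=5 redo_depth=0
After op 8 (type): buf='abcbluetwo' undo_depth=6 redo_depth=0
After op 9 (delete): buf='abcbluetw' undo_depth=7 redo_depth=0
After op 10 (undo): buf='abcbluetwo' undo_depth=6 redo_depth=1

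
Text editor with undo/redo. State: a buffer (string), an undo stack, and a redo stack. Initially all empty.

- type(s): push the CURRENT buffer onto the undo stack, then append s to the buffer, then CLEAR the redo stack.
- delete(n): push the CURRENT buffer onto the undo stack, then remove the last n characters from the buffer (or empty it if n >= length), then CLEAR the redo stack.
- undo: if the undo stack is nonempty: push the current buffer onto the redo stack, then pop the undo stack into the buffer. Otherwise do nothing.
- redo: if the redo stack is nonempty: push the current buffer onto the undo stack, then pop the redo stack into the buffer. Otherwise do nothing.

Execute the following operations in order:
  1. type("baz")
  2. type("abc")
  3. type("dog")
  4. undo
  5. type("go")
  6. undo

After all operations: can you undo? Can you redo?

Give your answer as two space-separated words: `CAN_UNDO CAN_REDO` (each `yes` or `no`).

After op 1 (type): buf='baz' undo_depth=1 redo_depth=0
After op 2 (type): buf='bazabc' undo_depth=2 redo_depth=0
After op 3 (type): buf='bazabcdog' undo_depth=3 redo_depth=0
After op 4 (undo): buf='bazabc' undo_depth=2 redo_depth=1
After op 5 (type): buf='bazabcgo' undo_depth=3 redo_depth=0
After op 6 (undo): buf='bazabc' undo_depth=2 redo_depth=1

Answer: yes yes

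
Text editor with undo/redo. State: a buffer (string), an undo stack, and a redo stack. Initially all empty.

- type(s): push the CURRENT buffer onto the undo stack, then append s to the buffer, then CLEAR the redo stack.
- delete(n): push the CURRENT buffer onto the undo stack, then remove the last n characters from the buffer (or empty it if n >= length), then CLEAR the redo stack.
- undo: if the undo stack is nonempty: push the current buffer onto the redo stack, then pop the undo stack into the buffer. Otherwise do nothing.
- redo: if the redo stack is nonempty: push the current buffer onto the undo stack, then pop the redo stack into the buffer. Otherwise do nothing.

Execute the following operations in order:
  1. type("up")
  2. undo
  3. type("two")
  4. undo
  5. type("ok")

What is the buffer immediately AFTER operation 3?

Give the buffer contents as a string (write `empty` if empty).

After op 1 (type): buf='up' undo_depth=1 redo_depth=0
After op 2 (undo): buf='(empty)' undo_depth=0 redo_depth=1
After op 3 (type): buf='two' undo_depth=1 redo_depth=0

Answer: two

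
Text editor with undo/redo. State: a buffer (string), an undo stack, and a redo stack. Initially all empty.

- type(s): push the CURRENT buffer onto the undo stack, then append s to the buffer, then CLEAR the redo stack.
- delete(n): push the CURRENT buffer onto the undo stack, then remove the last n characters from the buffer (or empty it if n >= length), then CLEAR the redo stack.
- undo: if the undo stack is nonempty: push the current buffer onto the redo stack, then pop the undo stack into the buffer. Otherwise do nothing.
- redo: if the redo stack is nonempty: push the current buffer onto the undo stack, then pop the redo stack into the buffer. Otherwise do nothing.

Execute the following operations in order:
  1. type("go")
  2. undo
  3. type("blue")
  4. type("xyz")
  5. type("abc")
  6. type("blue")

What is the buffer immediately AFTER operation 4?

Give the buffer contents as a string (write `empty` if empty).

Answer: bluexyz

Derivation:
After op 1 (type): buf='go' undo_depth=1 redo_depth=0
After op 2 (undo): buf='(empty)' undo_depth=0 redo_depth=1
After op 3 (type): buf='blue' undo_depth=1 redo_depth=0
After op 4 (type): buf='bluexyz' undo_depth=2 redo_depth=0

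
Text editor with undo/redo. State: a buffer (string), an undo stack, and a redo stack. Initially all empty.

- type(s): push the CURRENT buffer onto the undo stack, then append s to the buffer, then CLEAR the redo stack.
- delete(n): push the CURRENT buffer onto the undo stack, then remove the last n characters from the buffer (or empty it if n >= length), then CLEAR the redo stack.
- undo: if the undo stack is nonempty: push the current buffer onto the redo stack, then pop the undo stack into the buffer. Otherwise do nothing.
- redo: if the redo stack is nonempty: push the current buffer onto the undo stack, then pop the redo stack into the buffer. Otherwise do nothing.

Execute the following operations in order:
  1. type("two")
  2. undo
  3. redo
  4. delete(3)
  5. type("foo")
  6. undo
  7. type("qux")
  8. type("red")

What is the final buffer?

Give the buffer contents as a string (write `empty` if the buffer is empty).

Answer: quxred

Derivation:
After op 1 (type): buf='two' undo_depth=1 redo_depth=0
After op 2 (undo): buf='(empty)' undo_depth=0 redo_depth=1
After op 3 (redo): buf='two' undo_depth=1 redo_depth=0
After op 4 (delete): buf='(empty)' undo_depth=2 redo_depth=0
After op 5 (type): buf='foo' undo_depth=3 redo_depth=0
After op 6 (undo): buf='(empty)' undo_depth=2 redo_depth=1
After op 7 (type): buf='qux' undo_depth=3 redo_depth=0
After op 8 (type): buf='quxred' undo_depth=4 redo_depth=0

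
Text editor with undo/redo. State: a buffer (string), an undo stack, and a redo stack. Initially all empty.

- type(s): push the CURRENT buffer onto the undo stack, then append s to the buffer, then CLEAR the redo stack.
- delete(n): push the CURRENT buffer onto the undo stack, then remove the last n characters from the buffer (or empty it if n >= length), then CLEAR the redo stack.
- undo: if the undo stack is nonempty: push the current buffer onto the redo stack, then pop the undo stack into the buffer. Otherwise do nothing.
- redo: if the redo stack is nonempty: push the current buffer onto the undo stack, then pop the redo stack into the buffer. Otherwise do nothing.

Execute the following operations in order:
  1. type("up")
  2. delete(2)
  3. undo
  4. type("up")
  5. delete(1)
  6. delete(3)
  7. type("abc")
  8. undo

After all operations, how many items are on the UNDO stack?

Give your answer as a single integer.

After op 1 (type): buf='up' undo_depth=1 redo_depth=0
After op 2 (delete): buf='(empty)' undo_depth=2 redo_depth=0
After op 3 (undo): buf='up' undo_depth=1 redo_depth=1
After op 4 (type): buf='upup' undo_depth=2 redo_depth=0
After op 5 (delete): buf='upu' undo_depth=3 redo_depth=0
After op 6 (delete): buf='(empty)' undo_depth=4 redo_depth=0
After op 7 (type): buf='abc' undo_depth=5 redo_depth=0
After op 8 (undo): buf='(empty)' undo_depth=4 redo_depth=1

Answer: 4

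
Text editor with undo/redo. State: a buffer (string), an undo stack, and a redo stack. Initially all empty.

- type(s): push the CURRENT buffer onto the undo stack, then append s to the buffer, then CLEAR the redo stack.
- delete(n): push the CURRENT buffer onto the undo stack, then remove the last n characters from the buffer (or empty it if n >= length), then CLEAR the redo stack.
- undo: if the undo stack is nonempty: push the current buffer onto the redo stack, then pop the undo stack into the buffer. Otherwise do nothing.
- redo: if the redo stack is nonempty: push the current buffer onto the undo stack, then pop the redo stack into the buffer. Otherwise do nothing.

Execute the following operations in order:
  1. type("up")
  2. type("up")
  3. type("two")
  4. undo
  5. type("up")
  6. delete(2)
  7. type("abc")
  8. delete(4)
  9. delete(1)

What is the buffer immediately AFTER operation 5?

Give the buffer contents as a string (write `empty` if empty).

After op 1 (type): buf='up' undo_depth=1 redo_depth=0
After op 2 (type): buf='upup' undo_depth=2 redo_depth=0
After op 3 (type): buf='upuptwo' undo_depth=3 redo_depth=0
After op 4 (undo): buf='upup' undo_depth=2 redo_depth=1
After op 5 (type): buf='upupup' undo_depth=3 redo_depth=0

Answer: upupup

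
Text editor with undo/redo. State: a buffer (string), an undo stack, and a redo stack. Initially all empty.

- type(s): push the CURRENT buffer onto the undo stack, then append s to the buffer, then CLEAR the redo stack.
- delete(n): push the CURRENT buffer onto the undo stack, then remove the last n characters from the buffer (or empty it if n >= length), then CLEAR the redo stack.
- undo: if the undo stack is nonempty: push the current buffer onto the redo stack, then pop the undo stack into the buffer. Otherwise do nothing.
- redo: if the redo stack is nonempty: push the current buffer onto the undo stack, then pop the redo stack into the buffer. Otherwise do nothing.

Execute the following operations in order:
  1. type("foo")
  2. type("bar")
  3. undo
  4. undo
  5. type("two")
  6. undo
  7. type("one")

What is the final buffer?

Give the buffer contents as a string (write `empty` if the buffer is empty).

After op 1 (type): buf='foo' undo_depth=1 redo_depth=0
After op 2 (type): buf='foobar' undo_depth=2 redo_depth=0
After op 3 (undo): buf='foo' undo_depth=1 redo_depth=1
After op 4 (undo): buf='(empty)' undo_depth=0 redo_depth=2
After op 5 (type): buf='two' undo_depth=1 redo_depth=0
After op 6 (undo): buf='(empty)' undo_depth=0 redo_depth=1
After op 7 (type): buf='one' undo_depth=1 redo_depth=0

Answer: one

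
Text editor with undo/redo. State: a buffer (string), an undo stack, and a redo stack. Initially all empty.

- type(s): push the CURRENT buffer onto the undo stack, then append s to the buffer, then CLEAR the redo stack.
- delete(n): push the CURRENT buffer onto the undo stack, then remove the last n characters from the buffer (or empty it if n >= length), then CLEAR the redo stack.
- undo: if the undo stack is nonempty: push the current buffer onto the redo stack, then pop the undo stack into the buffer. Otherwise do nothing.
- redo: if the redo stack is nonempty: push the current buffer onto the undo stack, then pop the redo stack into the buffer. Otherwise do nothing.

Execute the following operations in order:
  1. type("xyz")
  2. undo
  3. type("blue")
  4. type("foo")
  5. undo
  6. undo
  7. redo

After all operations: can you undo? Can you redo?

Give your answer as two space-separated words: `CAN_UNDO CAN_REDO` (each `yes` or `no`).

Answer: yes yes

Derivation:
After op 1 (type): buf='xyz' undo_depth=1 redo_depth=0
After op 2 (undo): buf='(empty)' undo_depth=0 redo_depth=1
After op 3 (type): buf='blue' undo_depth=1 redo_depth=0
After op 4 (type): buf='bluefoo' undo_depth=2 redo_depth=0
After op 5 (undo): buf='blue' undo_depth=1 redo_depth=1
After op 6 (undo): buf='(empty)' undo_depth=0 redo_depth=2
After op 7 (redo): buf='blue' undo_depth=1 redo_depth=1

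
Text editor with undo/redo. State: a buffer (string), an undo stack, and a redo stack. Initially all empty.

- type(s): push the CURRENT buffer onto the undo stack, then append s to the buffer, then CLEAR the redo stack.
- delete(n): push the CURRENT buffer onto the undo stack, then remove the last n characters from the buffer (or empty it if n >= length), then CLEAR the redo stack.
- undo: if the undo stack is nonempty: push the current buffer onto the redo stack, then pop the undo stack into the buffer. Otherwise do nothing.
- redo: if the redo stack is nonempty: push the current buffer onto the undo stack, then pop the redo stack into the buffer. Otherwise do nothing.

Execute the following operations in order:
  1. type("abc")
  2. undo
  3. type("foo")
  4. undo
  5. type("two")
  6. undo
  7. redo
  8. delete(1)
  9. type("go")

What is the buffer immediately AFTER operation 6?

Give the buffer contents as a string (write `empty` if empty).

Answer: empty

Derivation:
After op 1 (type): buf='abc' undo_depth=1 redo_depth=0
After op 2 (undo): buf='(empty)' undo_depth=0 redo_depth=1
After op 3 (type): buf='foo' undo_depth=1 redo_depth=0
After op 4 (undo): buf='(empty)' undo_depth=0 redo_depth=1
After op 5 (type): buf='two' undo_depth=1 redo_depth=0
After op 6 (undo): buf='(empty)' undo_depth=0 redo_depth=1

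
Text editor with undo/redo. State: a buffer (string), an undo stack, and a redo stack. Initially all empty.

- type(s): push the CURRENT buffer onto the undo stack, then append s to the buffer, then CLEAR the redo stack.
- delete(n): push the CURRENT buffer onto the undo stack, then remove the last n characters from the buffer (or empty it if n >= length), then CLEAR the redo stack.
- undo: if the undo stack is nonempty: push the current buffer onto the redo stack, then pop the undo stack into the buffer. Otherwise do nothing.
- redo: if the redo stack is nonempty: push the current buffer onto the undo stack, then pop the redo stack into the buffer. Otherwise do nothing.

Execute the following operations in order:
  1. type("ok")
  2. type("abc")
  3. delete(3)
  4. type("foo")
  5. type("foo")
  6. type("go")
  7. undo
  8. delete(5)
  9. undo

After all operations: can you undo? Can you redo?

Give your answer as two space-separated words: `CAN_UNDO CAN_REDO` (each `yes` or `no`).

Answer: yes yes

Derivation:
After op 1 (type): buf='ok' undo_depth=1 redo_depth=0
After op 2 (type): buf='okabc' undo_depth=2 redo_depth=0
After op 3 (delete): buf='ok' undo_depth=3 redo_depth=0
After op 4 (type): buf='okfoo' undo_depth=4 redo_depth=0
After op 5 (type): buf='okfoofoo' undo_depth=5 redo_depth=0
After op 6 (type): buf='okfoofoogo' undo_depth=6 redo_depth=0
After op 7 (undo): buf='okfoofoo' undo_depth=5 redo_depth=1
After op 8 (delete): buf='okf' undo_depth=6 redo_depth=0
After op 9 (undo): buf='okfoofoo' undo_depth=5 redo_depth=1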